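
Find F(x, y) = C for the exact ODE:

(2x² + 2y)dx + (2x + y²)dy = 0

Verify exactness: ∂M/∂y = ∂N/∂x ✓
Find F(x,y) such that ∂F/∂x = M, ∂F/∂y = N
Solution: 2x³/3 + 2xy + y³/3 = C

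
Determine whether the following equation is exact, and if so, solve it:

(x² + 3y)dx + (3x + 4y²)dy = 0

Verify exactness: ∂M/∂y = ∂N/∂x ✓
Find F(x,y) such that ∂F/∂x = M, ∂F/∂y = N
Solution: x³/3 + 3xy + 4y³/3 = C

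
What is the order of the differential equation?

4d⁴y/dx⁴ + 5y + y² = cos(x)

The order is 4 (highest derivative is of order 4).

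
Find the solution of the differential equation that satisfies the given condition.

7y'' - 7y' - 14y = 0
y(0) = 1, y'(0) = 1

General solution: y = C₁e^(2x) + C₂e^(-x)
Applying ICs: C₁ = 2/3, C₂ = 1/3
Particular solution: y = (2/3)e^(2x) + (1/3)e^(-x)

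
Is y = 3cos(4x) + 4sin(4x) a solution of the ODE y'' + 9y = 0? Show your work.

Verification:
y'' = -48cos(4x) - 64sin(4x)
y'' + 9y ≠ 0 (frequency mismatch: got 16 instead of 9)

No, it is not a solution.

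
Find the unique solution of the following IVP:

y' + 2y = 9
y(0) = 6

General solution: y = 9/2 + Ce^(-2x)
Applying y(0) = 6: C = 6 - 9/2 = 3/2
Particular solution: y = 9/2 + (3/2)e^(-2x)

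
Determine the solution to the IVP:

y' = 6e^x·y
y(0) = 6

General solution: y = Ce^(6e^x)
Applying IC y(0) = 6:
Particular solution: y = 6e^(6(e^x - 1))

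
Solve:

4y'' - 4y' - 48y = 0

Characteristic equation: 4r² - 4r - 48 = 0
Divide by 4: r² - r - 12 = 0
Roots: r = 4, -3 (distinct real)
General solution: y = C₁e^(4x) + C₂e^(-3x)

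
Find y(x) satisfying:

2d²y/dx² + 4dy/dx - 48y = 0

Characteristic equation: 2r² + 4r - 48 = 0
Divide by 2: r² + 2r - 24 = 0
Roots: r = 4, -6 (distinct real)
General solution: y = C₁e^(4x) + C₂e^(-6x)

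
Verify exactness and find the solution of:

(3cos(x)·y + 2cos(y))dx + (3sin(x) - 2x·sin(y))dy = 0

Verify exactness: ∂M/∂y = ∂N/∂x ✓
Find F(x,y) such that ∂F/∂x = M, ∂F/∂y = N
Solution: 3sin(x)·y + 2x·cos(y) = C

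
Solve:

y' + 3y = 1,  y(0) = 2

General solution: y = 1/3 + Ce^(-3x)
Applying y(0) = 2: C = 2 - 1/3 = 5/3
Particular solution: y = 1/3 + (5/3)e^(-3x)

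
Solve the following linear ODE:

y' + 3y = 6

Using integrating factor method:

General solution: y = 2 + Ce^(-3x)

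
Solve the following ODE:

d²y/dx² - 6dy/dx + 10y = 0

Characteristic equation: r² - 6r + 10 = 0
Roots: r = 3 ± i (complex conjugates)
General solution: y = e^(3x)(C₁cos(x) + C₂sin(x))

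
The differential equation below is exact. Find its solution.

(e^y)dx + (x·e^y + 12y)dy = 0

Verify exactness: ∂M/∂y = ∂N/∂x ✓
Find F(x,y) such that ∂F/∂x = M, ∂F/∂y = N
Solution: x·e^y + 6y² = C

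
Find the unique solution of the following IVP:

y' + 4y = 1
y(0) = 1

General solution: y = 1/4 + Ce^(-4x)
Applying y(0) = 1: C = 1 - 1/4 = 3/4
Particular solution: y = 1/4 + (3/4)e^(-4x)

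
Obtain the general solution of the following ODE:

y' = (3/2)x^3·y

Separating variables and integrating:
ln|y| = 3x^4/8 + C

General solution: y = Ce^(3x^4/8)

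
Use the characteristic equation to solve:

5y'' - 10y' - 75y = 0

Characteristic equation: 5r² - 10r - 75 = 0
Divide by 5: r² - 2r - 15 = 0
Roots: r = 5, -3 (distinct real)
General solution: y = C₁e^(5x) + C₂e^(-3x)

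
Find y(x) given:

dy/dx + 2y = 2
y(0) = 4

General solution: y = 1 + Ce^(-2x)
Applying y(0) = 4: C = 4 - 1 = 3
Particular solution: y = 1 + 3e^(-2x)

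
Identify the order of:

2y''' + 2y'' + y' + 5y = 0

The order is 3 (highest derivative is of order 3).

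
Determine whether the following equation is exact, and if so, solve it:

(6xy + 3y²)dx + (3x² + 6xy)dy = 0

Verify exactness: ∂M/∂y = ∂N/∂x ✓
Find F(x,y) such that ∂F/∂x = M, ∂F/∂y = N
Solution: 3x²y + 3xy² = C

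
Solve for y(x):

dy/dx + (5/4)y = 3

Using integrating factor method:

General solution: y = 12/5 + Ce^(-5x/4)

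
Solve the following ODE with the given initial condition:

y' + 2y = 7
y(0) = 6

General solution: y = 7/2 + Ce^(-2x)
Applying y(0) = 6: C = 6 - 7/2 = 5/2
Particular solution: y = 7/2 + (5/2)e^(-2x)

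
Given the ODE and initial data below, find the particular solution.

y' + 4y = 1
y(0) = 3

General solution: y = 1/4 + Ce^(-4x)
Applying y(0) = 3: C = 3 - 1/4 = 11/4
Particular solution: y = 1/4 + (11/4)e^(-4x)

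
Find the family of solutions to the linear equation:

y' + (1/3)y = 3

Using integrating factor method:

General solution: y = 9 + Ce^(-x/3)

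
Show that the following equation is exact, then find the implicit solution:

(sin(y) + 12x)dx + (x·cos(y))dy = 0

Verify exactness: ∂M/∂y = ∂N/∂x ✓
Find F(x,y) such that ∂F/∂x = M, ∂F/∂y = N
Solution: x·sin(y) + 6x² = C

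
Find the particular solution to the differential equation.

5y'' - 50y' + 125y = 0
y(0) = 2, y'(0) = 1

General solution: y = (C₁ + C₂x)e^(5x)
Repeated root r = 5
Applying ICs: C₁ = 2, C₂ = -9
Particular solution: y = (2 - 9x)e^(5x)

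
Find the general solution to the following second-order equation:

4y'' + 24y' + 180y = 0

Characteristic equation: 4r² + 24r + 180 = 0
Divide by 4: r² + 6r + 45 = 0
Roots: r = -3 ± 6i (complex conjugates)
General solution: y = e^(-3x)(C₁cos(6x) + C₂sin(6x))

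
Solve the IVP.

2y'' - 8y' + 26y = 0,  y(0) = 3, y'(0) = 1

General solution: y = e^(2x)(C₁cos(3x) + C₂sin(3x))
Complex roots r = 2 ± 3i
Applying ICs: C₁ = 3, C₂ = -5/3
Particular solution: y = e^(2x)(3cos(3x) - (5/3)sin(3x))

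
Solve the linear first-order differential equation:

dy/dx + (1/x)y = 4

Using integrating factor method:

General solution: y = 2x + C/x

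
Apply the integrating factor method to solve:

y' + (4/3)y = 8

Using integrating factor method:

General solution: y = 6 + Ce^(-4x/3)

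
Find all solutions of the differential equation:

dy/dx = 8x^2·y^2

Separating variables and integrating:
-1/y = 8x^3/3 + C

General solution: y^-1 = (-8/3)x^3 + C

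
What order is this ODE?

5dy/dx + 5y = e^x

The order is 1 (highest derivative is of order 1).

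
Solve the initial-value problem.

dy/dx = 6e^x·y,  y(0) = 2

General solution: y = Ce^(6e^x)
Applying IC y(0) = 2:
Particular solution: y = 2e^(6(e^x - 1))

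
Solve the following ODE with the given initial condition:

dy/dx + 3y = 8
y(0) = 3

General solution: y = 8/3 + Ce^(-3x)
Applying y(0) = 3: C = 3 - 8/3 = 1/3
Particular solution: y = 8/3 + (1/3)e^(-3x)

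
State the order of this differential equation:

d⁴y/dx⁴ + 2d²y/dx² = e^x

The order is 4 (highest derivative is of order 4).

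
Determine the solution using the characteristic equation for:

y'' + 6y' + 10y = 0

Characteristic equation: r² + 6r + 10 = 0
Roots: r = -3 ± i (complex conjugates)
General solution: y = e^(-3x)(C₁cos(x) + C₂sin(x))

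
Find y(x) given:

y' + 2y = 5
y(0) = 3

General solution: y = 5/2 + Ce^(-2x)
Applying y(0) = 3: C = 3 - 5/2 = 1/2
Particular solution: y = 5/2 + (1/2)e^(-2x)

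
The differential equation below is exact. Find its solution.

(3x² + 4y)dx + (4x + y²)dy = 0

Verify exactness: ∂M/∂y = ∂N/∂x ✓
Find F(x,y) such that ∂F/∂x = M, ∂F/∂y = N
Solution: x³ + 4xy + y³/3 = C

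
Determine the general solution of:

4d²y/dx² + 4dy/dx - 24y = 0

Characteristic equation: 4r² + 4r - 24 = 0
Divide by 4: r² + r - 6 = 0
Roots: r = 2, -3 (distinct real)
General solution: y = C₁e^(2x) + C₂e^(-3x)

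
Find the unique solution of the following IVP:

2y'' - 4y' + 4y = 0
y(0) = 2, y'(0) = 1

General solution: y = e^x(C₁cos(x) + C₂sin(x))
Complex roots r = 1 ± i
Applying ICs: C₁ = 2, C₂ = -1
Particular solution: y = e^x(2cos(x) - sin(x))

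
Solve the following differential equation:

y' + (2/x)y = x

Using integrating factor method:

General solution: y = (1/4)x^2 + Cx^(-2)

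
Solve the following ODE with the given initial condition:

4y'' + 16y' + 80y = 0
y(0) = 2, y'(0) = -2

General solution: y = e^(-2x)(C₁cos(4x) + C₂sin(4x))
Complex roots r = -2 ± 4i
Applying ICs: C₁ = 2, C₂ = 1/2
Particular solution: y = e^(-2x)(2cos(4x) + (1/2)sin(4x))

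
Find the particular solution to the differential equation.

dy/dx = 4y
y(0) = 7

General solution: y = Ce^(4x)
Applying IC y(0) = 7:
Particular solution: y = 7e^(4x)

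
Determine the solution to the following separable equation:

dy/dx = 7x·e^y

Separating variables and integrating:
-e^(-y) = 7x²/2 + C

General solution: y = -ln(C - 7x²/2)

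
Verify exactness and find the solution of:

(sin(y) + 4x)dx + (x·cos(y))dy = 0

Verify exactness: ∂M/∂y = ∂N/∂x ✓
Find F(x,y) such that ∂F/∂x = M, ∂F/∂y = N
Solution: x·sin(y) + 2x² = C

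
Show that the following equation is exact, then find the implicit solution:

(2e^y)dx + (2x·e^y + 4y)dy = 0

Verify exactness: ∂M/∂y = ∂N/∂x ✓
Find F(x,y) such that ∂F/∂x = M, ∂F/∂y = N
Solution: 2x·e^y + 2y² = C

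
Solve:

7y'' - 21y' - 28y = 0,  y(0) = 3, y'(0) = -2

General solution: y = C₁e^(4x) + C₂e^(-x)
Applying ICs: C₁ = 1/5, C₂ = 14/5
Particular solution: y = (1/5)e^(4x) + (14/5)e^(-x)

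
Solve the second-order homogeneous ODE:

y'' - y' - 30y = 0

Characteristic equation: r² - r - 30 = 0
Roots: r = 6, -5 (distinct real)
General solution: y = C₁e^(6x) + C₂e^(-5x)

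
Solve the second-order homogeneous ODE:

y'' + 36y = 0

Characteristic equation: r² + 36 = 0
Roots: r = ±6i (complex conjugates)
General solution: y = C₁cos(6x) + C₂sin(6x)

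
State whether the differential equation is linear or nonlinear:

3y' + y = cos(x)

Linear (y and its derivatives appear to the first power only, no products of y terms)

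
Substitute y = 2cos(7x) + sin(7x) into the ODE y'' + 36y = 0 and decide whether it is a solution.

Verification:
y'' = -98cos(7x) - 49sin(7x)
y'' + 36y ≠ 0 (frequency mismatch: got 49 instead of 36)

No, it is not a solution.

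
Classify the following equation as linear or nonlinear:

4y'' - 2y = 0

Linear (y and its derivatives appear to the first power only, no products of y terms)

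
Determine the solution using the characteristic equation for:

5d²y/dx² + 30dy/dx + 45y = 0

Characteristic equation: 5r² + 30r + 45 = 0
Divide by 5: r² + 6r + 9 = 0
Factored: (r + 3)² = 0
Repeated root: r = -3
General solution: y = (C₁ + C₂x)e^(-3x)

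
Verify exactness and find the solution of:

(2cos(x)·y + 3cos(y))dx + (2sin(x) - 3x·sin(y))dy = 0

Verify exactness: ∂M/∂y = ∂N/∂x ✓
Find F(x,y) such that ∂F/∂x = M, ∂F/∂y = N
Solution: 2sin(x)·y + 3x·cos(y) = C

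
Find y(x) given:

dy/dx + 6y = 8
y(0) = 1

General solution: y = 4/3 + Ce^(-6x)
Applying y(0) = 1: C = 1 - 4/3 = -1/3
Particular solution: y = 4/3 - (1/3)e^(-6x)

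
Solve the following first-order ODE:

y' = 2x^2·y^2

Separating variables and integrating:
-1/y = 2x^3/3 + C

General solution: y^-1 = (-2/3)x^3 + C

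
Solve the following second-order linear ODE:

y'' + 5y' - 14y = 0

Characteristic equation: r² + 5r - 14 = 0
Roots: r = 2, -7 (distinct real)
General solution: y = C₁e^(2x) + C₂e^(-7x)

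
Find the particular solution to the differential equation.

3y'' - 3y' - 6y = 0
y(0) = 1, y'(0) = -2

General solution: y = C₁e^(2x) + C₂e^(-x)
Applying ICs: C₁ = -1/3, C₂ = 4/3
Particular solution: y = -(1/3)e^(2x) + (4/3)e^(-x)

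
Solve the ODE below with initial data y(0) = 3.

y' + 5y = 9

General solution: y = 9/5 + Ce^(-5x)
Applying y(0) = 3: C = 3 - 9/5 = 6/5
Particular solution: y = 9/5 + (6/5)e^(-5x)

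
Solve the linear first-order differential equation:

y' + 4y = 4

Using integrating factor method:

General solution: y = 1 + Ce^(-4x)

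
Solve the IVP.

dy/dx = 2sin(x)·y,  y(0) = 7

General solution: y = Ce^(-2cos(x))
Applying IC y(0) = 7:
Particular solution: y = 7e^(2(1-cos(x)))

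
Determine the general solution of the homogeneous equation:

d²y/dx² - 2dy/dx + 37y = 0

Characteristic equation: r² - 2r + 37 = 0
Roots: r = 1 ± 6i (complex conjugates)
General solution: y = e^x(C₁cos(6x) + C₂sin(6x))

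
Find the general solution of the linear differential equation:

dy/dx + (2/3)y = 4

Using integrating factor method:

General solution: y = 6 + Ce^(-2x/3)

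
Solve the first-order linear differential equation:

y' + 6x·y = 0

Using integrating factor method:

General solution: y = Ce^(-3x^2)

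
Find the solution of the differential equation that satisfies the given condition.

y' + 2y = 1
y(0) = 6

General solution: y = 1/2 + Ce^(-2x)
Applying y(0) = 6: C = 6 - 1/2 = 11/2
Particular solution: y = 1/2 + (11/2)e^(-2x)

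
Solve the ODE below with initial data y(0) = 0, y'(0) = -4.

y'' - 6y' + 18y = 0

General solution: y = e^(3x)(C₁cos(3x) + C₂sin(3x))
Complex roots r = 3 ± 3i
Applying ICs: C₁ = 0, C₂ = -4/3
Particular solution: y = e^(3x)(-(4/3)sin(3x))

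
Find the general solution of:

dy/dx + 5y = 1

Using integrating factor method:

General solution: y = 1/5 + Ce^(-5x)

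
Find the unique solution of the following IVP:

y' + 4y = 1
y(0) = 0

General solution: y = 1/4 + Ce^(-4x)
Applying y(0) = 0: C = 0 - 1/4 = -1/4
Particular solution: y = 1/4 - (1/4)e^(-4x)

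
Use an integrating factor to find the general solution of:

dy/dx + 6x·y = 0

Using integrating factor method:

General solution: y = Ce^(-3x^2)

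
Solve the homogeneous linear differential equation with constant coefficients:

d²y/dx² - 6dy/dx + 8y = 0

Characteristic equation: r² - 6r + 8 = 0
Roots: r = 4, 2 (distinct real)
General solution: y = C₁e^(4x) + C₂e^(2x)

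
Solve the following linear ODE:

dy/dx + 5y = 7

Using integrating factor method:

General solution: y = 7/5 + Ce^(-5x)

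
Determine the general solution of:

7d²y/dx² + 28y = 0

Characteristic equation: 7r² + 28 = 0
Divide by 7: r² + 4 = 0
Roots: r = ±2i (complex conjugates)
General solution: y = C₁cos(2x) + C₂sin(2x)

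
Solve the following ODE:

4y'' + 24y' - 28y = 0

Characteristic equation: 4r² + 24r - 28 = 0
Divide by 4: r² + 6r - 7 = 0
Roots: r = 1, -7 (distinct real)
General solution: y = C₁e^x + C₂e^(-7x)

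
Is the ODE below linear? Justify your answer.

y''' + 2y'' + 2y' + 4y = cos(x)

Yes. Linear (y and its derivatives appear to the first power only, no products of y terms)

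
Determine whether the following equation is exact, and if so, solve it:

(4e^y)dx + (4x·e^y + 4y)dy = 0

Verify exactness: ∂M/∂y = ∂N/∂x ✓
Find F(x,y) such that ∂F/∂x = M, ∂F/∂y = N
Solution: 4x·e^y + 2y² = C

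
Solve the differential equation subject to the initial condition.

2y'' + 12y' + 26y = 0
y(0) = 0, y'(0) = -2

General solution: y = e^(-3x)(C₁cos(2x) + C₂sin(2x))
Complex roots r = -3 ± 2i
Applying ICs: C₁ = 0, C₂ = -1
Particular solution: y = e^(-3x)(-sin(2x))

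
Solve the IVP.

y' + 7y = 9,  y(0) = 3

General solution: y = 9/7 + Ce^(-7x)
Applying y(0) = 3: C = 3 - 9/7 = 12/7
Particular solution: y = 9/7 + (12/7)e^(-7x)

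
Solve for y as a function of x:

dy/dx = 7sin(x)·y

Separating variables and integrating:
ln|y| = -7cos(x) + C

General solution: y = Ce^(-7cos(x))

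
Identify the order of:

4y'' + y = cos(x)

The order is 2 (highest derivative is of order 2).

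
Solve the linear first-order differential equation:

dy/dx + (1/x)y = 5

Using integrating factor method:

General solution: y = (5/2)x + C/x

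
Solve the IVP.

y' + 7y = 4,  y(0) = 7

General solution: y = 4/7 + Ce^(-7x)
Applying y(0) = 7: C = 7 - 4/7 = 45/7
Particular solution: y = 4/7 + (45/7)e^(-7x)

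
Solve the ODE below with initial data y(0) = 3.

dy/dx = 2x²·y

General solution: y = Ce^(2x³/3)
Applying IC y(0) = 3:
Particular solution: y = 3e^(2x³/3)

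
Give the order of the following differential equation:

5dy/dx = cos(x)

The order is 1 (highest derivative is of order 1).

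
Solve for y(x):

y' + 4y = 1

Using integrating factor method:

General solution: y = 1/4 + Ce^(-4x)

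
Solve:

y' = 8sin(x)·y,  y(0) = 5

General solution: y = Ce^(-8cos(x))
Applying IC y(0) = 5:
Particular solution: y = 5e^(8(1-cos(x)))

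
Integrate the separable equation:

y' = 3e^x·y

Separating variables and integrating:
ln|y| = 3e^x + C

General solution: y = Ce^(3e^x)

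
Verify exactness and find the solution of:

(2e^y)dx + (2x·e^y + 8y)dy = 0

Verify exactness: ∂M/∂y = ∂N/∂x ✓
Find F(x,y) such that ∂F/∂x = M, ∂F/∂y = N
Solution: 2x·e^y + 4y² = C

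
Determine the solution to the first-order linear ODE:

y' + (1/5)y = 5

Using integrating factor method:

General solution: y = 25 + Ce^(-x/5)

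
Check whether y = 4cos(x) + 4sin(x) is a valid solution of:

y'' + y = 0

Verification:
y'' = -4cos(x) - 4sin(x)
y'' + y = 0 ✓

Yes, it is a solution.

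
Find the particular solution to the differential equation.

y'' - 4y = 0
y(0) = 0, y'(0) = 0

General solution: y = C₁e^(2x) + C₂e^(-2x)
Applying ICs: C₁ = 0, C₂ = 0
Particular solution: y = 0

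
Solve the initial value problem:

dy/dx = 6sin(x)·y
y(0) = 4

General solution: y = Ce^(-6cos(x))
Applying IC y(0) = 4:
Particular solution: y = 4e^(6(1-cos(x)))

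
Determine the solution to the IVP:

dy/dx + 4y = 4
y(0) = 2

General solution: y = 1 + Ce^(-4x)
Applying y(0) = 2: C = 2 - 1 = 1
Particular solution: y = 1 + e^(-4x)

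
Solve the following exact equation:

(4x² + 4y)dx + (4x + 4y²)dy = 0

Verify exactness: ∂M/∂y = ∂N/∂x ✓
Find F(x,y) such that ∂F/∂x = M, ∂F/∂y = N
Solution: 4x³/3 + 4xy + 4y³/3 = C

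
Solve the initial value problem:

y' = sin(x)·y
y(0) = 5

General solution: y = Ce^(-cos(x))
Applying IC y(0) = 5:
Particular solution: y = 5e^(1-cos(x))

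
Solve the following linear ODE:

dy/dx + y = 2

Using integrating factor method:

General solution: y = 2 + Ce^(-x)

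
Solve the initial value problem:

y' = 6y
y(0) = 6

General solution: y = Ce^(6x)
Applying IC y(0) = 6:
Particular solution: y = 6e^(6x)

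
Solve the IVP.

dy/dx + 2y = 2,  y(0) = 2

General solution: y = 1 + Ce^(-2x)
Applying y(0) = 2: C = 2 - 1 = 1
Particular solution: y = 1 + e^(-2x)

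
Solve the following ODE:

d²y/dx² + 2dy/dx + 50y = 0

Characteristic equation: r² + 2r + 50 = 0
Roots: r = -1 ± 7i (complex conjugates)
General solution: y = e^(-x)(C₁cos(7x) + C₂sin(7x))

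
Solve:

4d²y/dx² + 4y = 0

Characteristic equation: 4r² + 4 = 0
Divide by 4: r² + 1 = 0
Roots: r = ±i (complex conjugates)
General solution: y = C₁cos(x) + C₂sin(x)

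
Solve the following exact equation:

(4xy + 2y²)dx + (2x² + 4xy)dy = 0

Verify exactness: ∂M/∂y = ∂N/∂x ✓
Find F(x,y) such that ∂F/∂x = M, ∂F/∂y = N
Solution: 2x²y + 2xy² = C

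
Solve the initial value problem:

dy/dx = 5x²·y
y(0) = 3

General solution: y = Ce^(5x³/3)
Applying IC y(0) = 3:
Particular solution: y = 3e^(5x³/3)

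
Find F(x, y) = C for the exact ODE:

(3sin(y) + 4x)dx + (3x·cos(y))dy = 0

Verify exactness: ∂M/∂y = ∂N/∂x ✓
Find F(x,y) such that ∂F/∂x = M, ∂F/∂y = N
Solution: 3x·sin(y) + 2x² = C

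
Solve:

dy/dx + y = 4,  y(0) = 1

General solution: y = 4 + Ce^(-x)
Applying y(0) = 1: C = 1 - 4 = -3
Particular solution: y = 4 - 3e^(-x)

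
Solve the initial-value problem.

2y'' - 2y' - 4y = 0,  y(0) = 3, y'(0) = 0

General solution: y = C₁e^(2x) + C₂e^(-x)
Applying ICs: C₁ = 1, C₂ = 2
Particular solution: y = e^(2x) + 2e^(-x)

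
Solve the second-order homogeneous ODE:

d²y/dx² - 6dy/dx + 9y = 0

Characteristic equation: r² - 6r + 9 = 0
Factored: (r - 3)² = 0
Repeated root: r = 3
General solution: y = (C₁ + C₂x)e^(3x)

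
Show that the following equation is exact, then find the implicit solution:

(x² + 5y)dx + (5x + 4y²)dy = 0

Verify exactness: ∂M/∂y = ∂N/∂x ✓
Find F(x,y) such that ∂F/∂x = M, ∂F/∂y = N
Solution: x³/3 + 5xy + 4y³/3 = C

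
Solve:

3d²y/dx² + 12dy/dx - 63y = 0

Characteristic equation: 3r² + 12r - 63 = 0
Divide by 3: r² + 4r - 21 = 0
Roots: r = 3, -7 (distinct real)
General solution: y = C₁e^(3x) + C₂e^(-7x)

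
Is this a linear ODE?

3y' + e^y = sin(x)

No. Nonlinear (e^y is nonlinear in y)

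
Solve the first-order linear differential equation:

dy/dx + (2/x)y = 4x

Using integrating factor method:

General solution: y = x^2 + Cx^(-2)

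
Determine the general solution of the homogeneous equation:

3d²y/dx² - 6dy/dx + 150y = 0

Characteristic equation: 3r² - 6r + 150 = 0
Divide by 3: r² - 2r + 50 = 0
Roots: r = 1 ± 7i (complex conjugates)
General solution: y = e^x(C₁cos(7x) + C₂sin(7x))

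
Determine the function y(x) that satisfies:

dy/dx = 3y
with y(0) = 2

General solution: y = Ce^(3x)
Applying IC y(0) = 2:
Particular solution: y = 2e^(3x)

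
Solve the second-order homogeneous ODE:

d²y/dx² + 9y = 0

Characteristic equation: r² + 9 = 0
Roots: r = ±3i (complex conjugates)
General solution: y = C₁cos(3x) + C₂sin(3x)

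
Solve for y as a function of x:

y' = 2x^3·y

Separating variables and integrating:
ln|y| = x^4/2 + C

General solution: y = Ce^(x^4/2)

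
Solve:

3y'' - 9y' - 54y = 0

Characteristic equation: 3r² - 9r - 54 = 0
Divide by 3: r² - 3r - 18 = 0
Roots: r = 6, -3 (distinct real)
General solution: y = C₁e^(6x) + C₂e^(-3x)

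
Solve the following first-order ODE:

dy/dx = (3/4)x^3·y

Separating variables and integrating:
ln|y| = 3x^4/16 + C

General solution: y = Ce^(3x^4/16)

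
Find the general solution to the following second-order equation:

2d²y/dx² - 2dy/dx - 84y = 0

Characteristic equation: 2r² - 2r - 84 = 0
Divide by 2: r² - r - 42 = 0
Roots: r = 7, -6 (distinct real)
General solution: y = C₁e^(7x) + C₂e^(-6x)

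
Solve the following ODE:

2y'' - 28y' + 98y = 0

Characteristic equation: 2r² - 28r + 98 = 0
Divide by 2: r² - 14r + 49 = 0
Factored: (r - 7)² = 0
Repeated root: r = 7
General solution: y = (C₁ + C₂x)e^(7x)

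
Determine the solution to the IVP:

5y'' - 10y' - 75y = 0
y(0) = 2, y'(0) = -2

General solution: y = C₁e^(5x) + C₂e^(-3x)
Applying ICs: C₁ = 1/2, C₂ = 3/2
Particular solution: y = (1/2)e^(5x) + (3/2)e^(-3x)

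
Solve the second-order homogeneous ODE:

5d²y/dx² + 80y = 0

Characteristic equation: 5r² + 80 = 0
Divide by 5: r² + 16 = 0
Roots: r = ±4i (complex conjugates)
General solution: y = C₁cos(4x) + C₂sin(4x)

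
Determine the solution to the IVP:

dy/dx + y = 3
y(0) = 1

General solution: y = 3 + Ce^(-x)
Applying y(0) = 1: C = 1 - 3 = -2
Particular solution: y = 3 - 2e^(-x)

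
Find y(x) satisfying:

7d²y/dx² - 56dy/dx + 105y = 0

Characteristic equation: 7r² - 56r + 105 = 0
Divide by 7: r² - 8r + 15 = 0
Roots: r = 5, 3 (distinct real)
General solution: y = C₁e^(5x) + C₂e^(3x)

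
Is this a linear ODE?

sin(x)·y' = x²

Yes. Linear (y and its derivatives appear to the first power only, no products of y terms)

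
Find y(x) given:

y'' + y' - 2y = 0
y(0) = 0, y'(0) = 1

General solution: y = C₁e^x + C₂e^(-2x)
Applying ICs: C₁ = 1/3, C₂ = -1/3
Particular solution: y = (1/3)e^x - (1/3)e^(-2x)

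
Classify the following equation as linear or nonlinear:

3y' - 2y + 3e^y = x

Nonlinear (e^y is nonlinear in y)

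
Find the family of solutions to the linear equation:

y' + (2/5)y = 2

Using integrating factor method:

General solution: y = 5 + Ce^(-2x/5)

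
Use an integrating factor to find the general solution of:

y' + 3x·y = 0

Using integrating factor method:

General solution: y = Ce^(-3x^2/2)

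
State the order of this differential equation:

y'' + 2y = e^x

The order is 2 (highest derivative is of order 2).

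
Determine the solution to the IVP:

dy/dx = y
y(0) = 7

General solution: y = Ce^x
Applying IC y(0) = 7:
Particular solution: y = 7e^x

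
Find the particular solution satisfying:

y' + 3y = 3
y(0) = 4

General solution: y = 1 + Ce^(-3x)
Applying y(0) = 4: C = 4 - 1 = 3
Particular solution: y = 1 + 3e^(-3x)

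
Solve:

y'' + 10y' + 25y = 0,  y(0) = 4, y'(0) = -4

General solution: y = (C₁ + C₂x)e^(-5x)
Repeated root r = -5
Applying ICs: C₁ = 4, C₂ = 16
Particular solution: y = (4 + 16x)e^(-5x)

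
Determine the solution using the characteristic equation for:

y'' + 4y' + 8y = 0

Characteristic equation: r² + 4r + 8 = 0
Roots: r = -2 ± 2i (complex conjugates)
General solution: y = e^(-2x)(C₁cos(2x) + C₂sin(2x))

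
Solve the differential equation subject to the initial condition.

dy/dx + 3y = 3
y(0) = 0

General solution: y = 1 + Ce^(-3x)
Applying y(0) = 0: C = 0 - 1 = -1
Particular solution: y = 1 - e^(-3x)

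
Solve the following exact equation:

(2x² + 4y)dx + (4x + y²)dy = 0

Verify exactness: ∂M/∂y = ∂N/∂x ✓
Find F(x,y) such that ∂F/∂x = M, ∂F/∂y = N
Solution: 2x³/3 + 4xy + y³/3 = C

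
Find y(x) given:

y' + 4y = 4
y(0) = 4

General solution: y = 1 + Ce^(-4x)
Applying y(0) = 4: C = 4 - 1 = 3
Particular solution: y = 1 + 3e^(-4x)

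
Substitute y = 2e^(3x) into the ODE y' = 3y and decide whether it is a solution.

Verification:
y = 2e^(3x)
y' = 6e^(3x)
3y = 6e^(3x)
y' = 3y ✓

Yes, it is a solution.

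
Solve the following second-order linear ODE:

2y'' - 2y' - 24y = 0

Characteristic equation: 2r² - 2r - 24 = 0
Divide by 2: r² - r - 12 = 0
Roots: r = 4, -3 (distinct real)
General solution: y = C₁e^(4x) + C₂e^(-3x)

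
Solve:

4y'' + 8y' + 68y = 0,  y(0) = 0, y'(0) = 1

General solution: y = e^(-x)(C₁cos(4x) + C₂sin(4x))
Complex roots r = -1 ± 4i
Applying ICs: C₁ = 0, C₂ = 1/4
Particular solution: y = e^(-x)((1/4)sin(4x))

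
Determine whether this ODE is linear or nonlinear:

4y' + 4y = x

Linear (y and its derivatives appear to the first power only, no products of y terms)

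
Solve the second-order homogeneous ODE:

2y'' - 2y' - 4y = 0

Characteristic equation: 2r² - 2r - 4 = 0
Divide by 2: r² - r - 2 = 0
Roots: r = 2, -1 (distinct real)
General solution: y = C₁e^(2x) + C₂e^(-x)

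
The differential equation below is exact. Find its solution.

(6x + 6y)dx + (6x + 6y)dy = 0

Verify exactness: ∂M/∂y = ∂N/∂x ✓
Find F(x,y) such that ∂F/∂x = M, ∂F/∂y = N
Solution: 3x² + 6xy + 3y² = C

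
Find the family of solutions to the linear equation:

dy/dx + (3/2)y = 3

Using integrating factor method:

General solution: y = 2 + Ce^(-3x/2)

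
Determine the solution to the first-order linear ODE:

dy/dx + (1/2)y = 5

Using integrating factor method:

General solution: y = 10 + Ce^(-x/2)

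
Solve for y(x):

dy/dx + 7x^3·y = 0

Using integrating factor method:

General solution: y = Ce^(-7x^4/4)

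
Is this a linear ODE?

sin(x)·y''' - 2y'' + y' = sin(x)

Yes. Linear (y and its derivatives appear to the first power only, no products of y terms)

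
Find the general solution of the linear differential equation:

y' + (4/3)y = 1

Using integrating factor method:

General solution: y = 3/4 + Ce^(-4x/3)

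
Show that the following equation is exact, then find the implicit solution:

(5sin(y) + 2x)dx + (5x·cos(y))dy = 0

Verify exactness: ∂M/∂y = ∂N/∂x ✓
Find F(x,y) such that ∂F/∂x = M, ∂F/∂y = N
Solution: 5x·sin(y) + x² = C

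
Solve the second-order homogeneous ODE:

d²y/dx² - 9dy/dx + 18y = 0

Characteristic equation: r² - 9r + 18 = 0
Roots: r = 6, 3 (distinct real)
General solution: y = C₁e^(6x) + C₂e^(3x)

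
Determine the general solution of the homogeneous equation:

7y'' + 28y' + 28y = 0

Characteristic equation: 7r² + 28r + 28 = 0
Divide by 7: r² + 4r + 4 = 0
Factored: (r + 2)² = 0
Repeated root: r = -2
General solution: y = (C₁ + C₂x)e^(-2x)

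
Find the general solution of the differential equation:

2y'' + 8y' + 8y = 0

Characteristic equation: 2r² + 8r + 8 = 0
Divide by 2: r² + 4r + 4 = 0
Factored: (r + 2)² = 0
Repeated root: r = -2
General solution: y = (C₁ + C₂x)e^(-2x)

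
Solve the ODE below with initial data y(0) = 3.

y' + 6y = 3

General solution: y = 1/2 + Ce^(-6x)
Applying y(0) = 3: C = 3 - 1/2 = 5/2
Particular solution: y = 1/2 + (5/2)e^(-6x)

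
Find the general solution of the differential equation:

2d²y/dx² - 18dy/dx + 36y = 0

Characteristic equation: 2r² - 18r + 36 = 0
Divide by 2: r² - 9r + 18 = 0
Roots: r = 6, 3 (distinct real)
General solution: y = C₁e^(6x) + C₂e^(3x)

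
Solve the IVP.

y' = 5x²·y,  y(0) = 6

General solution: y = Ce^(5x³/3)
Applying IC y(0) = 6:
Particular solution: y = 6e^(5x³/3)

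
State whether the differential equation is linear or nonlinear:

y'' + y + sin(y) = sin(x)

Nonlinear (sin(y) is nonlinear in y)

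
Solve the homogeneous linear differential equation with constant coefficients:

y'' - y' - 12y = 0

Characteristic equation: r² - r - 12 = 0
Roots: r = 4, -3 (distinct real)
General solution: y = C₁e^(4x) + C₂e^(-3x)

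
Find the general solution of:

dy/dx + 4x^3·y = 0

Using integrating factor method:

General solution: y = Ce^(-x^4)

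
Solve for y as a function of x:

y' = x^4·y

Separating variables and integrating:
ln|y| = x^5/5 + C

General solution: y = Ce^(x^5/5)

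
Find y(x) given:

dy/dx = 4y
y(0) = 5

General solution: y = Ce^(4x)
Applying IC y(0) = 5:
Particular solution: y = 5e^(4x)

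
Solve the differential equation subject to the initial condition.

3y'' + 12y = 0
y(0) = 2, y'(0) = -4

General solution: y = C₁cos(2x) + C₂sin(2x)
Complex roots r = ±2i
Applying ICs: C₁ = 2, C₂ = -2
Particular solution: y = 2cos(2x) - 2sin(2x)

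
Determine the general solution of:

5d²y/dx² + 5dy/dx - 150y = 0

Characteristic equation: 5r² + 5r - 150 = 0
Divide by 5: r² + r - 30 = 0
Roots: r = 5, -6 (distinct real)
General solution: y = C₁e^(5x) + C₂e^(-6x)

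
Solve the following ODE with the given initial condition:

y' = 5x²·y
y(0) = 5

General solution: y = Ce^(5x³/3)
Applying IC y(0) = 5:
Particular solution: y = 5e^(5x³/3)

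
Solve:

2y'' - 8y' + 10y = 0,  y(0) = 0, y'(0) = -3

General solution: y = e^(2x)(C₁cos(x) + C₂sin(x))
Complex roots r = 2 ± i
Applying ICs: C₁ = 0, C₂ = -3
Particular solution: y = e^(2x)(-3sin(x))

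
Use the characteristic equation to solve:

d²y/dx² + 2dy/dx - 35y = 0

Characteristic equation: r² + 2r - 35 = 0
Roots: r = 5, -7 (distinct real)
General solution: y = C₁e^(5x) + C₂e^(-7x)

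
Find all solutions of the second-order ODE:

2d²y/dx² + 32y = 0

Characteristic equation: 2r² + 32 = 0
Divide by 2: r² + 16 = 0
Roots: r = ±4i (complex conjugates)
General solution: y = C₁cos(4x) + C₂sin(4x)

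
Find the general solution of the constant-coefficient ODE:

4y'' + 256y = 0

Characteristic equation: 4r² + 256 = 0
Divide by 4: r² + 64 = 0
Roots: r = ±8i (complex conjugates)
General solution: y = C₁cos(8x) + C₂sin(8x)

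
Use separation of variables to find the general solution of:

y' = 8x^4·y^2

Separating variables and integrating:
-1/y = 8x^5/5 + C

General solution: y^-1 = (-8/5)x^5 + C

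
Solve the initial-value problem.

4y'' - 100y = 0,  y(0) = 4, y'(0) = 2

General solution: y = C₁e^(5x) + C₂e^(-5x)
Applying ICs: C₁ = 11/5, C₂ = 9/5
Particular solution: y = (11/5)e^(5x) + (9/5)e^(-5x)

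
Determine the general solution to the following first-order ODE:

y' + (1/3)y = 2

Using integrating factor method:

General solution: y = 6 + Ce^(-x/3)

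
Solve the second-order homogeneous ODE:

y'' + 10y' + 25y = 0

Characteristic equation: r² + 10r + 25 = 0
Factored: (r + 5)² = 0
Repeated root: r = -5
General solution: y = (C₁ + C₂x)e^(-5x)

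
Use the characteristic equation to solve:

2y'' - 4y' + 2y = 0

Characteristic equation: 2r² - 4r + 2 = 0
Divide by 2: r² - 2r + 1 = 0
Factored: (r - 1)² = 0
Repeated root: r = 1
General solution: y = (C₁ + C₂x)e^x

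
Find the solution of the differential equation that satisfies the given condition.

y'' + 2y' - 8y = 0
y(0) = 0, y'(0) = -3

General solution: y = C₁e^(2x) + C₂e^(-4x)
Applying ICs: C₁ = -1/2, C₂ = 1/2
Particular solution: y = -(1/2)e^(2x) + (1/2)e^(-4x)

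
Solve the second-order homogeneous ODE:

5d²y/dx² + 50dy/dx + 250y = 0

Characteristic equation: 5r² + 50r + 250 = 0
Divide by 5: r² + 10r + 50 = 0
Roots: r = -5 ± 5i (complex conjugates)
General solution: y = e^(-5x)(C₁cos(5x) + C₂sin(5x))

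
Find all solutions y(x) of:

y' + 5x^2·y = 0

Using integrating factor method:

General solution: y = Ce^(-5x^3/3)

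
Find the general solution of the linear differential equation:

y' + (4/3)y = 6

Using integrating factor method:

General solution: y = 9/2 + Ce^(-4x/3)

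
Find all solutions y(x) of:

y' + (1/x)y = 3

Using integrating factor method:

General solution: y = (3/2)x + C/x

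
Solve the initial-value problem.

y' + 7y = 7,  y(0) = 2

General solution: y = 1 + Ce^(-7x)
Applying y(0) = 2: C = 2 - 1 = 1
Particular solution: y = 1 + e^(-7x)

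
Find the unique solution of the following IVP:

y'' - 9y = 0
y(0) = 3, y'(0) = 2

General solution: y = C₁e^(3x) + C₂e^(-3x)
Applying ICs: C₁ = 11/6, C₂ = 7/6
Particular solution: y = (11/6)e^(3x) + (7/6)e^(-3x)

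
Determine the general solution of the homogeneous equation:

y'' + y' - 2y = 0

Characteristic equation: r² + r - 2 = 0
Roots: r = 1, -2 (distinct real)
General solution: y = C₁e^x + C₂e^(-2x)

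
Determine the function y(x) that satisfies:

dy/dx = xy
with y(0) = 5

General solution: y = Ce^(x²/2)
Applying IC y(0) = 5:
Particular solution: y = 5e^(x²/2)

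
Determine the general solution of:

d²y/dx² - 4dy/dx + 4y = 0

Characteristic equation: r² - 4r + 4 = 0
Factored: (r - 2)² = 0
Repeated root: r = 2
General solution: y = (C₁ + C₂x)e^(2x)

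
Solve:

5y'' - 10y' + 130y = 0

Characteristic equation: 5r² - 10r + 130 = 0
Divide by 5: r² - 2r + 26 = 0
Roots: r = 1 ± 5i (complex conjugates)
General solution: y = e^x(C₁cos(5x) + C₂sin(5x))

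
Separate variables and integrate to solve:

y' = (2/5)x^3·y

Separating variables and integrating:
ln|y| = x^4/10 + C

General solution: y = Ce^(x^4/10)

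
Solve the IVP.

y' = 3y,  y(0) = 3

General solution: y = Ce^(3x)
Applying IC y(0) = 3:
Particular solution: y = 3e^(3x)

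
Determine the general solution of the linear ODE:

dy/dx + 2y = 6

Using integrating factor method:

General solution: y = 3 + Ce^(-2x)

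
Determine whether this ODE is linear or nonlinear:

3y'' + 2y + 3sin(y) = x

Nonlinear (sin(y) is nonlinear in y)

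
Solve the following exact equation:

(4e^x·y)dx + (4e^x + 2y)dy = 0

Verify exactness: ∂M/∂y = ∂N/∂x ✓
Find F(x,y) such that ∂F/∂x = M, ∂F/∂y = N
Solution: 4e^x·y + y² = C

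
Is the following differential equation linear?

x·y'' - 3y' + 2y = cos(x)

Yes. Linear (y and its derivatives appear to the first power only, no products of y terms)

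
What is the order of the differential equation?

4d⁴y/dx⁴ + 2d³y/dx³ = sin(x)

The order is 4 (highest derivative is of order 4).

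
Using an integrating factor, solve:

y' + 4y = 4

Using integrating factor method:

General solution: y = 1 + Ce^(-4x)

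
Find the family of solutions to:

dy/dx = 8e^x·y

Separating variables and integrating:
ln|y| = 8e^x + C

General solution: y = Ce^(8e^x)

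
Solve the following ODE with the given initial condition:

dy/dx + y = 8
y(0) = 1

General solution: y = 8 + Ce^(-x)
Applying y(0) = 1: C = 1 - 8 = -7
Particular solution: y = 8 - 7e^(-x)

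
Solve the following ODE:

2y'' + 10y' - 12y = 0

Characteristic equation: 2r² + 10r - 12 = 0
Divide by 2: r² + 5r - 6 = 0
Roots: r = 1, -6 (distinct real)
General solution: y = C₁e^x + C₂e^(-6x)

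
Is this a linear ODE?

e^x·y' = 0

Yes. Linear (y and its derivatives appear to the first power only, no products of y terms)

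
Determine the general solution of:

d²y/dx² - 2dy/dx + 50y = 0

Characteristic equation: r² - 2r + 50 = 0
Roots: r = 1 ± 7i (complex conjugates)
General solution: y = e^x(C₁cos(7x) + C₂sin(7x))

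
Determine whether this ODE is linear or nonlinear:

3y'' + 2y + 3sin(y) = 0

Nonlinear (sin(y) is nonlinear in y)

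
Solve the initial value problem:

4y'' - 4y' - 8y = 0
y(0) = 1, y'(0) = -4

General solution: y = C₁e^(2x) + C₂e^(-x)
Applying ICs: C₁ = -1, C₂ = 2
Particular solution: y = -e^(2x) + 2e^(-x)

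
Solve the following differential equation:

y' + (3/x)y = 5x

Using integrating factor method:

General solution: y = x^2 + Cx^(-3)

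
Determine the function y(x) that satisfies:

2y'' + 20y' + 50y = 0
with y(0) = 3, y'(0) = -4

General solution: y = (C₁ + C₂x)e^(-5x)
Repeated root r = -5
Applying ICs: C₁ = 3, C₂ = 11
Particular solution: y = (3 + 11x)e^(-5x)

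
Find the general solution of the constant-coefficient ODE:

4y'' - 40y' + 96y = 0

Characteristic equation: 4r² - 40r + 96 = 0
Divide by 4: r² - 10r + 24 = 0
Roots: r = 6, 4 (distinct real)
General solution: y = C₁e^(6x) + C₂e^(4x)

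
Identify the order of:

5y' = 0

The order is 1 (highest derivative is of order 1).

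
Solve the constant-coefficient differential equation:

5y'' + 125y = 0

Characteristic equation: 5r² + 125 = 0
Divide by 5: r² + 25 = 0
Roots: r = ±5i (complex conjugates)
General solution: y = C₁cos(5x) + C₂sin(5x)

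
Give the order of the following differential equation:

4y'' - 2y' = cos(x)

The order is 2 (highest derivative is of order 2).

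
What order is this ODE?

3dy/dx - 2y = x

The order is 1 (highest derivative is of order 1).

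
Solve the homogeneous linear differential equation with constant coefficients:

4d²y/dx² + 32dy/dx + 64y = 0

Characteristic equation: 4r² + 32r + 64 = 0
Divide by 4: r² + 8r + 16 = 0
Factored: (r + 4)² = 0
Repeated root: r = -4
General solution: y = (C₁ + C₂x)e^(-4x)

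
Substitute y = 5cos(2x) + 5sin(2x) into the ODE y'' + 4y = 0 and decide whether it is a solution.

Verification:
y'' = -20cos(2x) - 20sin(2x)
y'' + 4y = 0 ✓

Yes, it is a solution.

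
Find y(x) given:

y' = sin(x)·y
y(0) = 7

General solution: y = Ce^(-cos(x))
Applying IC y(0) = 7:
Particular solution: y = 7e^(1-cos(x))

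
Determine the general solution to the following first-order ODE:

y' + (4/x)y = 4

Using integrating factor method:

General solution: y = (4/5)x + Cx^(-4)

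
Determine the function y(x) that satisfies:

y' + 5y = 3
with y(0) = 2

General solution: y = 3/5 + Ce^(-5x)
Applying y(0) = 2: C = 2 - 3/5 = 7/5
Particular solution: y = 3/5 + (7/5)e^(-5x)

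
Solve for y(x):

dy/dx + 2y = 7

Using integrating factor method:

General solution: y = 7/2 + Ce^(-2x)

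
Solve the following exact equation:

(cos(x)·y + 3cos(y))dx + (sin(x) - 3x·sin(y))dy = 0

Verify exactness: ∂M/∂y = ∂N/∂x ✓
Find F(x,y) such that ∂F/∂x = M, ∂F/∂y = N
Solution: sin(x)·y + 3x·cos(y) = C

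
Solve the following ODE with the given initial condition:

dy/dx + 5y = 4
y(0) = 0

General solution: y = 4/5 + Ce^(-5x)
Applying y(0) = 0: C = 0 - 4/5 = -4/5
Particular solution: y = 4/5 - (4/5)e^(-5x)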